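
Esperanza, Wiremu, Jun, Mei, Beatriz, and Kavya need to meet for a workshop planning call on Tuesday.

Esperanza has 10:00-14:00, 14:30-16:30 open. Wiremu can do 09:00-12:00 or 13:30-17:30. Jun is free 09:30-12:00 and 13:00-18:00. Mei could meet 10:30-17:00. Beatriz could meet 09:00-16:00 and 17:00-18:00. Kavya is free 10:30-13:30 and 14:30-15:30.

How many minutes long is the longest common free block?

Esperanza ∩ Wiremu: 10:00-12:00, 13:30-14:00, 14:30-16:30.
Esperanza ∩ Wiremu ∩ Jun: 10:00-12:00, 13:30-14:00, 14:30-16:30.
Esperanza ∩ Wiremu ∩ Jun ∩ Mei: 10:30-12:00, 13:30-14:00, 14:30-16:30.
Esperanza ∩ Wiremu ∩ Jun ∩ Mei ∩ Beatriz: 10:30-12:00, 13:30-14:00, 14:30-16:00.
Esperanza ∩ Wiremu ∩ Jun ∩ Mei ∩ Beatriz ∩ Kavya: 10:30-12:00, 14:30-15:30.
The longest is 10:30-12:00 at 90 minutes.

90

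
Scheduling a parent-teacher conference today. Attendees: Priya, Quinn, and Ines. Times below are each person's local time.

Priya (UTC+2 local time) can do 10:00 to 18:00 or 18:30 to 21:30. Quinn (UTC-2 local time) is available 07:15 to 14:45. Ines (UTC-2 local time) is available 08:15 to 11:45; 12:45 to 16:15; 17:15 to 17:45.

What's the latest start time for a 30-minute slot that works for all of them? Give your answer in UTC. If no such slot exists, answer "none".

Priya in UTC: 08:00-16:00, 16:30-19:30 (subtract 2h to convert from UTC+2).
Quinn in UTC: 09:15-16:45 (add 2h to convert from UTC-2).
Ines in UTC: 10:15-13:45, 14:45-18:15, 19:15-19:45 (add 2h to convert from UTC-2).
Priya ∩ Quinn: 09:15-16:00, 16:30-16:45.
Priya ∩ Quinn ∩ Ines: 10:15-13:45, 14:45-16:00, 16:30-16:45.
So the common availability across everyone is 10:15-13:45, 14:45-16:00, 16:30-16:45.
The last common window of at least 30 minutes is 14:45-16:00; a 30-minute meeting can start as late as 15:30 and still end by 16:00.

15:30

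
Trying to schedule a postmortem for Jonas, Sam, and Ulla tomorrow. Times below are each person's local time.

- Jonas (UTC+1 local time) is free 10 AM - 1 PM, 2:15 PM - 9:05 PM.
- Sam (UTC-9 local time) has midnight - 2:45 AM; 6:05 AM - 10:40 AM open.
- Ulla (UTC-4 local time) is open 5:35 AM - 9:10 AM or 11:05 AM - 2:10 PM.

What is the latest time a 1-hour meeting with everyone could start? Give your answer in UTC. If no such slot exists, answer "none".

Jonas in UTC: 09:00-12:00, 13:15-20:05 (subtract 1h to convert from UTC+1).
Sam in UTC: 09:00-11:45, 15:05-19:40 (add 9h to convert from UTC-9).
Ulla in UTC: 09:35-13:10, 15:05-18:10 (add 4h to convert from UTC-4).
Jonas ∩ Sam: 09:00-11:45, 15:05-19:40.
Jonas ∩ Sam ∩ Ulla: 09:35-11:45, 15:05-18:10.
The last common window of at least 60 minutes is 15:05-18:10; a 60-minute meeting can start as late as 17:10 and still end by 18:10.

17:10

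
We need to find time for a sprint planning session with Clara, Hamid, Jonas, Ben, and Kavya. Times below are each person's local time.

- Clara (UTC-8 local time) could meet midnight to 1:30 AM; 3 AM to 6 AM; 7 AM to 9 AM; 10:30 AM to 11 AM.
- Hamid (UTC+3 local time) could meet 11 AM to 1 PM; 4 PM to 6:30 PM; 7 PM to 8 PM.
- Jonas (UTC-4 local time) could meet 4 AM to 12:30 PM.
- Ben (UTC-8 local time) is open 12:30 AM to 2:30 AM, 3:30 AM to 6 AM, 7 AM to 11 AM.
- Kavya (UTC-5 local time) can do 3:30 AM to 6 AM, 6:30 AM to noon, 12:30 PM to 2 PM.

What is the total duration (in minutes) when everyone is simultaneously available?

180

Clara in UTC: 08:00-09:30, 11:00-14:00, 15:00-17:00, 18:30-19:00 (add 8h to convert from UTC-8).
Hamid in UTC: 08:00-10:00, 13:00-15:30, 16:00-17:00 (subtract 3h to convert from UTC+3).
Jonas in UTC: 08:00-16:30 (add 4h to convert from UTC-4).
Ben in UTC: 08:30-10:30, 11:30-14:00, 15:00-19:00 (add 8h to convert from UTC-8).
Kavya in UTC: 08:30-11:00, 11:30-17:00, 17:30-19:00 (add 5h to convert from UTC-5).
Clara ∩ Hamid: 08:00-09:30, 13:00-14:00, 15:00-15:30, 16:00-17:00.
Clara ∩ Hamid ∩ Jonas: 08:00-09:30, 13:00-14:00, 15:00-15:30, 16:00-16:30.
Clara ∩ Hamid ∩ Jonas ∩ Ben: 08:30-09:30, 13:00-14:00, 15:00-15:30, 16:00-16:30.
Clara ∩ Hamid ∩ Jonas ∩ Ben ∩ Kavya: 08:30-09:30, 13:00-14:00, 15:00-15:30, 16:00-16:30.
So the common availability across everyone is 08:30-09:30, 13:00-14:00, 15:00-15:30, 16:00-16:30.
Summing the common windows: 60 + 60 + 30 + 30 = 180 minutes.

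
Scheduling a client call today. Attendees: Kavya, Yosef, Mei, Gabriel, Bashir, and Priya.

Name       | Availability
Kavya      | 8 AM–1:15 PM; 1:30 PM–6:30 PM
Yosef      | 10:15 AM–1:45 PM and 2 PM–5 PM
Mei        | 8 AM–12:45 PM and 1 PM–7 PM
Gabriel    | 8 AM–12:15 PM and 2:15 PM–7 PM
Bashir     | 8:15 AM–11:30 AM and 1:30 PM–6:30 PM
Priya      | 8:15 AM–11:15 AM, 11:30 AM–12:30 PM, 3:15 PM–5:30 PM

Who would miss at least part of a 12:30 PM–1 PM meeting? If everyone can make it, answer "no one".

Bashir, Gabriel, Mei, Priya

Kavya: free for 12:30-13:00. Yosef: free for 12:30-13:00. Mei: not fully free for 12:30-13:00. Gabriel: not fully free for 12:30-13:00. Bashir: not fully free for 12:30-13:00. Priya: not fully free for 12:30-13:00.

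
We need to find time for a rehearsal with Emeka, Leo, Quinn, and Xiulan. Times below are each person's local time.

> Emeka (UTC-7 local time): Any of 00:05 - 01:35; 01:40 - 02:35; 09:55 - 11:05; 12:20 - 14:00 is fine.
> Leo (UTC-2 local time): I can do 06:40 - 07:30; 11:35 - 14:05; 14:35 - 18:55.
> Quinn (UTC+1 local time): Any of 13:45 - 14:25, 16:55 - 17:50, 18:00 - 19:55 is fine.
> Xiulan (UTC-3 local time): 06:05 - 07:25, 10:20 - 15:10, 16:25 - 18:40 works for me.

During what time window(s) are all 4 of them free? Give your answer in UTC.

Emeka in UTC: 07:05-08:35, 08:40-09:35, 16:55-18:05, 19:20-21:00 (add 7h to convert from UTC-7).
Leo in UTC: 08:40-09:30, 13:35-16:05, 16:35-20:55 (add 2h to convert from UTC-2).
Quinn in UTC: 12:45-13:25, 15:55-16:50, 17:00-18:55 (subtract 1h to convert from UTC+1).
Xiulan in UTC: 09:05-10:25, 13:20-18:10, 19:25-21:40 (add 3h to convert from UTC-3).
Emeka ∩ Leo: 08:40-09:30, 16:55-18:05, 19:20-20:55.
Emeka ∩ Leo ∩ Quinn: 17:00-18:05.
Emeka ∩ Leo ∩ Quinn ∩ Xiulan: 17:00-18:05.

17:00-18:05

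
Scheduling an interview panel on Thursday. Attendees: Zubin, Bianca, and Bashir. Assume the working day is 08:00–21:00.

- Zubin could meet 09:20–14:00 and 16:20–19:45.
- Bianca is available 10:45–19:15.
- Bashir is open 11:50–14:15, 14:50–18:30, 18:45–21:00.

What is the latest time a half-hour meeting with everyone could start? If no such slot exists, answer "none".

18:45

Zubin ∩ Bianca: 10:45-14:00, 16:20-19:15.
Zubin ∩ Bianca ∩ Bashir: 11:50-14:00, 16:20-18:30, 18:45-19:15.
The last common window of at least 30 minutes is 18:45-19:15; a 30-minute meeting can start as late as 18:45 and still end by 19:15.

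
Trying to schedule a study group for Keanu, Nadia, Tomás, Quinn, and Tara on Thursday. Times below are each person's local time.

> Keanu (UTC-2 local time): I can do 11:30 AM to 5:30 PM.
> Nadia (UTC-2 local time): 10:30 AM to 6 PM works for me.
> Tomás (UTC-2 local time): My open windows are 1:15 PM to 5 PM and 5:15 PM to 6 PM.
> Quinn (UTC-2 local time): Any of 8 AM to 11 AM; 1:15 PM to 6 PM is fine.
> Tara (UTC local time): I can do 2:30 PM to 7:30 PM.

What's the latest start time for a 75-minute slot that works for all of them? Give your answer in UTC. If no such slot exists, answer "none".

17:45

Keanu in UTC: 13:30-19:30 (add 2h to convert from UTC-2).
Nadia in UTC: 12:30-20:00 (add 2h to convert from UTC-2).
Tomás in UTC: 15:15-19:00, 19:15-20:00 (add 2h to convert from UTC-2).
Quinn in UTC: 10:00-13:00, 15:15-20:00 (add 2h to convert from UTC-2).
Tara in UTC: 14:30-19:30.
Keanu ∩ Nadia: 13:30-19:30.
Keanu ∩ Nadia ∩ Tomás: 15:15-19:00, 19:15-19:30.
Keanu ∩ Nadia ∩ Tomás ∩ Quinn: 15:15-19:00, 19:15-19:30.
Keanu ∩ Nadia ∩ Tomás ∩ Quinn ∩ Tara: 15:15-19:00, 19:15-19:30.
The last common window of at least 75 minutes is 15:15-19:00; a 75-minute meeting can start as late as 17:45 and still end by 19:00.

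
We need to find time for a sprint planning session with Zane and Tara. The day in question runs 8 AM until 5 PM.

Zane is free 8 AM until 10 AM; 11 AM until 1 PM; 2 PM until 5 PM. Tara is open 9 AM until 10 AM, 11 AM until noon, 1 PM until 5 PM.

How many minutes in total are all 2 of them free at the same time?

Zane ∩ Tara: 09:00-10:00, 11:00-12:00, 14:00-17:00.
Summing the common windows: 60 + 60 + 180 = 300 minutes.

300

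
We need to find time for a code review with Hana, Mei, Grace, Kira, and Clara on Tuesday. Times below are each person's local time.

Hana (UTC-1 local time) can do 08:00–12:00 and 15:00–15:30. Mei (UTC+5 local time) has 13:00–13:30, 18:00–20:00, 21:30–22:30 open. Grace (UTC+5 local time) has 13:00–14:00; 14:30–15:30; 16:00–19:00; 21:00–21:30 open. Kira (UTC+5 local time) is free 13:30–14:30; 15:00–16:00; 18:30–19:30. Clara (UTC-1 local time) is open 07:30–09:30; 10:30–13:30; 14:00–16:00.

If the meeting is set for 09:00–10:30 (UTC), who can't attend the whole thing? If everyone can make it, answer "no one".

Grace, Kira, Mei

Hana in UTC: 09:00-13:00, 16:00-16:30 (add 1h to convert from UTC-1).
Mei in UTC: 08:00-08:30, 13:00-15:00, 16:30-17:30 (subtract 5h to convert from UTC+5).
Grace in UTC: 08:00-09:00, 09:30-10:30, 11:00-14:00, 16:00-16:30 (subtract 5h to convert from UTC+5).
Kira in UTC: 08:30-09:30, 10:00-11:00, 13:30-14:30 (subtract 5h to convert from UTC+5).
Clara in UTC: 08:30-10:30, 11:30-14:30, 15:00-17:00 (add 1h to convert from UTC-1).
Hana: free for 09:00-10:30. Mei: not fully free for 09:00-10:30. Grace: not fully free for 09:00-10:30. Kira: not fully free for 09:00-10:30. Clara: free for 09:00-10:30.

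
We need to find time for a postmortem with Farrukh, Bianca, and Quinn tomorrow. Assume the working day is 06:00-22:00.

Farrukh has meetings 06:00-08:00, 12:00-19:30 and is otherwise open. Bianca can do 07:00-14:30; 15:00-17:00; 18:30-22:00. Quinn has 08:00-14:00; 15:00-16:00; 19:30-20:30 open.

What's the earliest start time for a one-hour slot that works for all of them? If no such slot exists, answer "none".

Farrukh free: 08:00-12:00, 19:30-22:00 (invert busy blocks within the working day).
Bianca free: 07:00-14:30, 15:00-17:00, 18:30-22:00.
Quinn free: 08:00-14:00, 15:00-16:00, 19:30-20:30.
Farrukh ∩ Bianca: 08:00-12:00, 19:30-22:00.
Farrukh ∩ Bianca ∩ Quinn: 08:00-12:00, 19:30-20:30.
So the common availability across everyone is 08:00-12:00, 19:30-20:30.
The first common window of at least 60 minutes is 08:00-12:00, so the earliest start is 08:00.

08:00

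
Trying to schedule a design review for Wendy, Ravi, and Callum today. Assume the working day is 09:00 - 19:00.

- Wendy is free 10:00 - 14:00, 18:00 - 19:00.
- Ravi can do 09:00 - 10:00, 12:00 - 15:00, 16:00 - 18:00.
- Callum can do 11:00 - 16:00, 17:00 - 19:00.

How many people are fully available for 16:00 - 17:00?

Ravi can make the full 16:00-17:00 slot — that's 1.

1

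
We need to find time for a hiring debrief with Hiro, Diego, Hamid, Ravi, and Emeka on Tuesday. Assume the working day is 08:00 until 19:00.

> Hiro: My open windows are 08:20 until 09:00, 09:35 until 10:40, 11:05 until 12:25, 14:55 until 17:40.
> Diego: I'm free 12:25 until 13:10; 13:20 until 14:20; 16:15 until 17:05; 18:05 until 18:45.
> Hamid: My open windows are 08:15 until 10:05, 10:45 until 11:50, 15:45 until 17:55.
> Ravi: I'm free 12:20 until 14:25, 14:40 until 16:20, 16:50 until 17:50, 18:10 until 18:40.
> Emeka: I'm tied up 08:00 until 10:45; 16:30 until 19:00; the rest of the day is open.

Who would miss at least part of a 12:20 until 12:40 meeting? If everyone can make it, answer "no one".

Hiro free: 08:20-09:00, 09:35-10:40, 11:05-12:25, 14:55-17:40.
Diego free: 12:25-13:10, 13:20-14:20, 16:15-17:05, 18:05-18:45.
Hamid free: 08:15-10:05, 10:45-11:50, 15:45-17:55.
Ravi free: 12:20-14:25, 14:40-16:20, 16:50-17:50, 18:10-18:40.
Emeka free: 10:45-16:30 (invert busy blocks within the working day).
Hiro: not fully free for 12:20-12:40. Diego: not fully free for 12:20-12:40. Hamid: not fully free for 12:20-12:40. Ravi: free for 12:20-12:40. Emeka: free for 12:20-12:40.

Diego, Hamid, Hiro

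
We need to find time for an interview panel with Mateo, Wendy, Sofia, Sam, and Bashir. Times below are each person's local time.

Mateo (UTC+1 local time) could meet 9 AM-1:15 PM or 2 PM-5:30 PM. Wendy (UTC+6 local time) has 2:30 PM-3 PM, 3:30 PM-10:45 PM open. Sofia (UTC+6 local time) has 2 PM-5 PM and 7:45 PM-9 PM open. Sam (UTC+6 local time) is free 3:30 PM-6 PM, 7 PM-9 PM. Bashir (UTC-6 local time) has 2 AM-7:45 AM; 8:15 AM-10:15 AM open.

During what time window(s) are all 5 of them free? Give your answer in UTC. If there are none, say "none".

Mateo in UTC: 08:00-12:15, 13:00-16:30 (subtract 1h to convert from UTC+1).
Wendy in UTC: 08:30-09:00, 09:30-16:45 (subtract 6h to convert from UTC+6).
Sofia in UTC: 08:00-11:00, 13:45-15:00 (subtract 6h to convert from UTC+6).
Sam in UTC: 09:30-12:00, 13:00-15:00 (subtract 6h to convert from UTC+6).
Bashir in UTC: 08:00-13:45, 14:15-16:15 (add 6h to convert from UTC-6).
Mateo ∩ Wendy: 08:30-09:00, 09:30-12:15, 13:00-16:30.
Mateo ∩ Wendy ∩ Sofia: 08:30-09:00, 09:30-11:00, 13:45-15:00.
Mateo ∩ Wendy ∩ Sofia ∩ Sam: 09:30-11:00, 13:45-15:00.
Mateo ∩ Wendy ∩ Sofia ∩ Sam ∩ Bashir: 09:30-11:00, 14:15-15:00.

09:30-11:00, 14:15-15:00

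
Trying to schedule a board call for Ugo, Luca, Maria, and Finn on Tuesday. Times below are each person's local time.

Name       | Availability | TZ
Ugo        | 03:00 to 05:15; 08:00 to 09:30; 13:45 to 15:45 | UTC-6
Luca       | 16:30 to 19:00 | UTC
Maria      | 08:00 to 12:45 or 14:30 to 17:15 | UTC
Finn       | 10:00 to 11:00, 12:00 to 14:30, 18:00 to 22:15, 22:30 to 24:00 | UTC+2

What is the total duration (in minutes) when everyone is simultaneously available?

0

Ugo in UTC: 09:00-11:15, 14:00-15:30, 19:45-21:45 (add 6h to convert from UTC-6).
Luca in UTC: 16:30-19:00.
Maria in UTC: 08:00-12:45, 14:30-17:15.
Finn in UTC: 08:00-09:00, 10:00-12:30, 16:00-20:15, 20:30-22:00 (subtract 2h to convert from UTC+2).
Ugo ∩ Luca: ∅.
Ugo ∩ Luca ∩ Maria: ∅.
Ugo ∩ Luca ∩ Maria ∩ Finn: ∅.
There is no time when everyone is free.
There is no common window, so the total is 0 minutes.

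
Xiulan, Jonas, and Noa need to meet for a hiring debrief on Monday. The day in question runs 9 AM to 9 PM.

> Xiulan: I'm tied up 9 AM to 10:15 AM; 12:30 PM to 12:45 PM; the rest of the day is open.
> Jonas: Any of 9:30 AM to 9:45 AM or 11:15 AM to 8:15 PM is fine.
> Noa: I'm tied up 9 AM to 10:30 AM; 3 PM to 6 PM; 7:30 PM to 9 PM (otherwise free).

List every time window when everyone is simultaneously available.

11:15-12:30, 12:45-15:00, 18:00-19:30

Xiulan free: 10:15-12:30, 12:45-21:00 (invert busy blocks within the working day).
Jonas free: 09:30-09:45, 11:15-20:15.
Noa free: 10:30-15:00, 18:00-19:30 (invert busy blocks within the working day).
Xiulan ∩ Jonas: 11:15-12:30, 12:45-20:15.
Xiulan ∩ Jonas ∩ Noa: 11:15-12:30, 12:45-15:00, 18:00-19:30.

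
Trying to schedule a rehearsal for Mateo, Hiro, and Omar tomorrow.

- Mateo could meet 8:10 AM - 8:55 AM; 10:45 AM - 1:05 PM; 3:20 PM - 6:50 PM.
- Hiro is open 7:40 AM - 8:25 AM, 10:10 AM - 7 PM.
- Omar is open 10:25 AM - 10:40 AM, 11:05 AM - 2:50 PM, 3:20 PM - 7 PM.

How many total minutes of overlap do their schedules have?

330

Mateo ∩ Hiro: 08:10-08:25, 10:45-13:05, 15:20-18:50.
Mateo ∩ Hiro ∩ Omar: 11:05-13:05, 15:20-18:50.
So the common availability across everyone is 11:05-13:05, 15:20-18:50.
Summing the common windows: 120 + 210 = 330 minutes.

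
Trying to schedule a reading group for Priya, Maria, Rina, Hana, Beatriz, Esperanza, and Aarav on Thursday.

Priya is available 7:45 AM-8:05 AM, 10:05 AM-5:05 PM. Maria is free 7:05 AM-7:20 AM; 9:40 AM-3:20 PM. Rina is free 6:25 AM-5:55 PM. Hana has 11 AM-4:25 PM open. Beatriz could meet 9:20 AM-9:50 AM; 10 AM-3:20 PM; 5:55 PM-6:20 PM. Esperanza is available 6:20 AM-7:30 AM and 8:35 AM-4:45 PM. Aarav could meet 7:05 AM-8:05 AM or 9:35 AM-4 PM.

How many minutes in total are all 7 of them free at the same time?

Priya ∩ Maria: 10:05-15:20.
Priya ∩ Maria ∩ Rina: 10:05-15:20.
Priya ∩ Maria ∩ Rina ∩ Hana: 11:00-15:20.
Priya ∩ Maria ∩ Rina ∩ Hana ∩ Beatriz: 11:00-15:20.
Priya ∩ Maria ∩ Rina ∩ Hana ∩ Beatriz ∩ Esperanza: 11:00-15:20.
Priya ∩ Maria ∩ Rina ∩ Hana ∩ Beatriz ∩ Esperanza ∩ Aarav: 11:00-15:20.
That's a single block of 260 minutes.

260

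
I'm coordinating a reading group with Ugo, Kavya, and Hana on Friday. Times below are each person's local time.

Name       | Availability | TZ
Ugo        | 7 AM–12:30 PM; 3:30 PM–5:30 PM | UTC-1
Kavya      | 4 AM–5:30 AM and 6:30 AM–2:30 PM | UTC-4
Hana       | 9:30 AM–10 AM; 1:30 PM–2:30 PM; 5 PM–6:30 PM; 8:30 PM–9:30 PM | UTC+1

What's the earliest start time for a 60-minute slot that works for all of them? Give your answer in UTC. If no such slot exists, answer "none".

Ugo in UTC: 08:00-13:30, 16:30-18:30 (add 1h to convert from UTC-1).
Kavya in UTC: 08:00-09:30, 10:30-18:30 (add 4h to convert from UTC-4).
Hana in UTC: 08:30-09:00, 12:30-13:30, 16:00-17:30, 19:30-20:30 (subtract 1h to convert from UTC+1).
Ugo ∩ Kavya: 08:00-09:30, 10:30-13:30, 16:30-18:30.
Ugo ∩ Kavya ∩ Hana: 08:30-09:00, 12:30-13:30, 16:30-17:30.
Those are the intersection windows.
The first common window of at least 60 minutes is 12:30-13:30, so the earliest start is 12:30.

12:30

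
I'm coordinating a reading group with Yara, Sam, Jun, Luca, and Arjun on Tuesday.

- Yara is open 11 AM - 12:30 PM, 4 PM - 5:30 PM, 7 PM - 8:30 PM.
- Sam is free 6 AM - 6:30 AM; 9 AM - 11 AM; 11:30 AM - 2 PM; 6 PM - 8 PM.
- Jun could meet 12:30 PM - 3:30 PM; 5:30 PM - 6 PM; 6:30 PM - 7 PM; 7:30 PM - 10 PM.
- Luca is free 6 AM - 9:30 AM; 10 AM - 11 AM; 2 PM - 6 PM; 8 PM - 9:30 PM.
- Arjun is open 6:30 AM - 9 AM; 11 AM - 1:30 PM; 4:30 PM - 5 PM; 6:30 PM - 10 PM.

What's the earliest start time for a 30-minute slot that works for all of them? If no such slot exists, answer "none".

Yara ∩ Sam: 11:30-12:30, 19:00-20:00.
Yara ∩ Sam ∩ Jun: 19:30-20:00.
Yara ∩ Sam ∩ Jun ∩ Luca: ∅.
Yara ∩ Sam ∩ Jun ∩ Luca ∩ Arjun: ∅.
There is no time when everyone is free.
No common window is at least 30 minutes long.

none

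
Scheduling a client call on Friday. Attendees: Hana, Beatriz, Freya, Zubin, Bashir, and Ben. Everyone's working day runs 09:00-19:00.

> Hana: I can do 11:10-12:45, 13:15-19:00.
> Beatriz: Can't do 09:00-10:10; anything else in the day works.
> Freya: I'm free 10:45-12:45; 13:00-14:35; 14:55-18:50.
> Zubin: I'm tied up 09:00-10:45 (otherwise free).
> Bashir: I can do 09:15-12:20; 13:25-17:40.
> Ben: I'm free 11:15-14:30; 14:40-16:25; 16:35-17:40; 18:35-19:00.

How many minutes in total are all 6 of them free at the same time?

Hana free: 11:10-12:45, 13:15-19:00.
Beatriz free: 10:10-19:00 (invert busy blocks within the working day).
Freya free: 10:45-12:45, 13:00-14:35, 14:55-18:50.
Zubin free: 10:45-19:00 (invert busy blocks within the working day).
Bashir free: 09:15-12:20, 13:25-17:40.
Ben free: 11:15-14:30, 14:40-16:25, 16:35-17:40, 18:35-19:00.
Hana ∩ Beatriz: 11:10-12:45, 13:15-19:00.
Hana ∩ Beatriz ∩ Freya: 11:10-12:45, 13:15-14:35, 14:55-18:50.
Hana ∩ Beatriz ∩ Freya ∩ Zubin: 11:10-12:45, 13:15-14:35, 14:55-18:50.
Hana ∩ Beatriz ∩ Freya ∩ Zubin ∩ Bashir: 11:10-12:20, 13:25-14:35, 14:55-17:40.
Hana ∩ Beatriz ∩ Freya ∩ Zubin ∩ Bashir ∩ Ben: 11:15-12:20, 13:25-14:30, 14:55-16:25, 16:35-17:40.
Summing the common windows: 65 + 65 + 90 + 65 = 285 minutes.

285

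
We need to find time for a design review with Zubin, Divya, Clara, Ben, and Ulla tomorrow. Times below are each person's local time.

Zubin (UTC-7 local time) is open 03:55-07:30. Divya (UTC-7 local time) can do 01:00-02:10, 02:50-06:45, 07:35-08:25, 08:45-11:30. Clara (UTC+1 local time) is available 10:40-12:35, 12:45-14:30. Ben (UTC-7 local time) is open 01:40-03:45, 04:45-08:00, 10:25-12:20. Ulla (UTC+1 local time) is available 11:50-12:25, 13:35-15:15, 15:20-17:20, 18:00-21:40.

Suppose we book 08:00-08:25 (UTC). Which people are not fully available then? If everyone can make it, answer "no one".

Ben, Clara, Ulla, Zubin

Zubin in UTC: 10:55-14:30 (add 7h to convert from UTC-7).
Divya in UTC: 08:00-09:10, 09:50-13:45, 14:35-15:25, 15:45-18:30 (add 7h to convert from UTC-7).
Clara in UTC: 09:40-11:35, 11:45-13:30 (subtract 1h to convert from UTC+1).
Ben in UTC: 08:40-10:45, 11:45-15:00, 17:25-19:20 (add 7h to convert from UTC-7).
Ulla in UTC: 10:50-11:25, 12:35-14:15, 14:20-16:20, 17:00-20:40 (subtract 1h to convert from UTC+1).
Zubin: not fully free for 08:00-08:25. Divya: free for 08:00-08:25. Clara: not fully free for 08:00-08:25. Ben: not fully free for 08:00-08:25. Ulla: not fully free for 08:00-08:25.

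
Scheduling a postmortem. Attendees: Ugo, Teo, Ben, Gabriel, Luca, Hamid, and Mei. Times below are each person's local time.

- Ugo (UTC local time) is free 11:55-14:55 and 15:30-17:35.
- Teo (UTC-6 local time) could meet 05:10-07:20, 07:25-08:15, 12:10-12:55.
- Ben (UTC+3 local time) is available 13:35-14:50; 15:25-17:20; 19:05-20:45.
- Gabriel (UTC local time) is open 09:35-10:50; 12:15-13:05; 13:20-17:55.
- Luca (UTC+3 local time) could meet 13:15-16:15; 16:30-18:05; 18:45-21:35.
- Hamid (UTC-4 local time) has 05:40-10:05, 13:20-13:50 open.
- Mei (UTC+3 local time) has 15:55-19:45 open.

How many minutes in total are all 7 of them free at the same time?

Ugo in UTC: 11:55-14:55, 15:30-17:35.
Teo in UTC: 11:10-13:20, 13:25-14:15, 18:10-18:55 (add 6h to convert from UTC-6).
Ben in UTC: 10:35-11:50, 12:25-14:20, 16:05-17:45 (subtract 3h to convert from UTC+3).
Gabriel in UTC: 09:35-10:50, 12:15-13:05, 13:20-17:55.
Luca in UTC: 10:15-13:15, 13:30-15:05, 15:45-18:35 (subtract 3h to convert from UTC+3).
Hamid in UTC: 09:40-14:05, 17:20-17:50 (add 4h to convert from UTC-4).
Mei in UTC: 12:55-16:45 (subtract 3h to convert from UTC+3).
Ugo ∩ Teo: 11:55-13:20, 13:25-14:15.
Ugo ∩ Teo ∩ Ben: 12:25-13:20, 13:25-14:15.
Ugo ∩ Teo ∩ Ben ∩ Gabriel: 12:25-13:05, 13:25-14:15.
Ugo ∩ Teo ∩ Ben ∩ Gabriel ∩ Luca: 12:25-13:05, 13:30-14:15.
Ugo ∩ Teo ∩ Ben ∩ Gabriel ∩ Luca ∩ Hamid: 12:25-13:05, 13:30-14:05.
Ugo ∩ Teo ∩ Ben ∩ Gabriel ∩ Luca ∩ Hamid ∩ Mei: 12:55-13:05, 13:30-14:05.
So the common availability across everyone is 12:55-13:05, 13:30-14:05.
Summing the common windows: 10 + 35 = 45 minutes.

45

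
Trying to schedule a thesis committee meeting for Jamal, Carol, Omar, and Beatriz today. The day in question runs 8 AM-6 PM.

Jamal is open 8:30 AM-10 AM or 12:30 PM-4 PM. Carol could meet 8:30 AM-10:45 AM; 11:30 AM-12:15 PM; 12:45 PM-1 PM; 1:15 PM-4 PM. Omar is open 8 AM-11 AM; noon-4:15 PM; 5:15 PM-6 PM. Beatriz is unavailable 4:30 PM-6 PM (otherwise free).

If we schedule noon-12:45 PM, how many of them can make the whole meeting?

2

Jamal free: 08:30-10:00, 12:30-16:00.
Carol free: 08:30-10:45, 11:30-12:15, 12:45-13:00, 13:15-16:00.
Omar free: 08:00-11:00, 12:00-16:15, 17:15-18:00.
Beatriz free: 08:00-16:30 (invert busy blocks within the working day).
Omar and Beatriz can make the full 12:00-12:45 slot — that's 2.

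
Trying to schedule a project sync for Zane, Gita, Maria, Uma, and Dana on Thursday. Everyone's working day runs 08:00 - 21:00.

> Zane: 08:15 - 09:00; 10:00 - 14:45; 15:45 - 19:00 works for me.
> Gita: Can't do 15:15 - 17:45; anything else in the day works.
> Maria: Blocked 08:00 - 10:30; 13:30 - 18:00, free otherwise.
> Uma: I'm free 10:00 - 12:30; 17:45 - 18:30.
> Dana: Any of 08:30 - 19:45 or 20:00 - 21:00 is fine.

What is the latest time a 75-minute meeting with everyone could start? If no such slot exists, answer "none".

Zane free: 08:15-09:00, 10:00-14:45, 15:45-19:00.
Gita free: 08:00-15:15, 17:45-21:00 (invert busy blocks within the working day).
Maria free: 10:30-13:30, 18:00-21:00 (invert busy blocks within the working day).
Uma free: 10:00-12:30, 17:45-18:30.
Dana free: 08:30-19:45, 20:00-21:00.
Zane ∩ Gita: 08:15-09:00, 10:00-14:45, 17:45-19:00.
Zane ∩ Gita ∩ Maria: 10:30-13:30, 18:00-19:00.
Zane ∩ Gita ∩ Maria ∩ Uma: 10:30-12:30, 18:00-18:30.
Zane ∩ Gita ∩ Maria ∩ Uma ∩ Dana: 10:30-12:30, 18:00-18:30.
The last common window of at least 75 minutes is 10:30-12:30; a 75-minute meeting can start as late as 11:15 and still end by 12:30.

11:15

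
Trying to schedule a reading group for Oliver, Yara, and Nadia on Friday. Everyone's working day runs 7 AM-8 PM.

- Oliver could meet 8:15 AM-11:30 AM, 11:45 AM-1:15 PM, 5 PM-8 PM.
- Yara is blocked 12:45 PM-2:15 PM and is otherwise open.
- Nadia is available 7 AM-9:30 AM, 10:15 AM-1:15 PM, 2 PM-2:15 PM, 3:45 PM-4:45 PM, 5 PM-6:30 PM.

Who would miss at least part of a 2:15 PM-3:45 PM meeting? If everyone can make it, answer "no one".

Oliver free: 08:15-11:30, 11:45-13:15, 17:00-20:00.
Yara free: 07:00-12:45, 14:15-20:00 (invert busy blocks within the working day).
Nadia free: 07:00-09:30, 10:15-13:15, 14:00-14:15, 15:45-16:45, 17:00-18:30.
Oliver: not fully free for 14:15-15:45. Yara: free for 14:15-15:45. Nadia: not fully free for 14:15-15:45.

Nadia, Oliver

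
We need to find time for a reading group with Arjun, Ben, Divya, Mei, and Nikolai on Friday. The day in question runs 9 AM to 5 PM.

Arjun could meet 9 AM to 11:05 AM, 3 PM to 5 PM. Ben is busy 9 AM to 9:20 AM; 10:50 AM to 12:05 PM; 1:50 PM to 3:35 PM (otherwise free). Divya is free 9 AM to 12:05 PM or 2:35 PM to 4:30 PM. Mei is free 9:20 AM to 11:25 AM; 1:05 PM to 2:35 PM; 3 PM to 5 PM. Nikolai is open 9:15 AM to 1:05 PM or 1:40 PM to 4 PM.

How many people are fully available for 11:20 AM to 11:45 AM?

Arjun free: 09:00-11:05, 15:00-17:00.
Ben free: 09:20-10:50, 12:05-13:50, 15:35-17:00 (invert busy blocks within the working day).
Divya free: 09:00-12:05, 14:35-16:30.
Mei free: 09:20-11:25, 13:05-14:35, 15:00-17:00.
Nikolai free: 09:15-13:05, 13:40-16:00.
Divya and Nikolai can make the full 11:20-11:45 slot — that's 2.

2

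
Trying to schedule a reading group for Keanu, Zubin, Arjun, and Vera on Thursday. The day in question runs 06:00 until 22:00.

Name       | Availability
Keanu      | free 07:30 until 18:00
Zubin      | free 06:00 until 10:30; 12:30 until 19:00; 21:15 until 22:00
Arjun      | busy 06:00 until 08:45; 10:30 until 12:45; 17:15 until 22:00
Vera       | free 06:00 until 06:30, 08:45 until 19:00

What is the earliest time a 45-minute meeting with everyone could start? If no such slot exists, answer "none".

08:45

Keanu free: 07:30-18:00.
Zubin free: 06:00-10:30, 12:30-19:00, 21:15-22:00.
Arjun free: 08:45-10:30, 12:45-17:15 (invert busy blocks within the working day).
Vera free: 06:00-06:30, 08:45-19:00.
Keanu ∩ Zubin: 07:30-10:30, 12:30-18:00.
Keanu ∩ Zubin ∩ Arjun: 08:45-10:30, 12:45-17:15.
Keanu ∩ Zubin ∩ Arjun ∩ Vera: 08:45-10:30, 12:45-17:15.
The first common window of at least 45 minutes is 08:45-10:30, so the earliest start is 08:45.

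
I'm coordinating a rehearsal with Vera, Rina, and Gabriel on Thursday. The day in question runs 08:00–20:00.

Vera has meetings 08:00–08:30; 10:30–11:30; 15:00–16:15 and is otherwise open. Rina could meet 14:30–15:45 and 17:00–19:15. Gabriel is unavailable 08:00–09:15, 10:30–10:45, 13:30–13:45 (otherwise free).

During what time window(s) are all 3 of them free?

14:30-15:00, 17:00-19:15

Vera free: 08:30-10:30, 11:30-15:00, 16:15-20:00 (invert busy blocks within the working day).
Rina free: 14:30-15:45, 17:00-19:15.
Gabriel free: 09:15-10:30, 10:45-13:30, 13:45-20:00 (invert busy blocks within the working day).
Vera ∩ Rina: 14:30-15:00, 17:00-19:15.
Vera ∩ Rina ∩ Gabriel: 14:30-15:00, 17:00-19:15.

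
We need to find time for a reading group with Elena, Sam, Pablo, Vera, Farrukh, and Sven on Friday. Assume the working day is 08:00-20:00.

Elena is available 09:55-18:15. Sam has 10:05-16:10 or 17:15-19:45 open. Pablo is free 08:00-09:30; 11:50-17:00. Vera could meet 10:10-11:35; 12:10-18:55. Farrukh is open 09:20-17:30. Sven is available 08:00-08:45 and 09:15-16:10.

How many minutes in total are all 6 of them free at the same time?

240

Elena ∩ Sam: 10:05-16:10, 17:15-18:15.
Elena ∩ Sam ∩ Pablo: 11:50-16:10.
Elena ∩ Sam ∩ Pablo ∩ Vera: 12:10-16:10.
Elena ∩ Sam ∩ Pablo ∩ Vera ∩ Farrukh: 12:10-16:10.
Elena ∩ Sam ∩ Pablo ∩ Vera ∩ Farrukh ∩ Sven: 12:10-16:10.
That's a single block of 240 minutes.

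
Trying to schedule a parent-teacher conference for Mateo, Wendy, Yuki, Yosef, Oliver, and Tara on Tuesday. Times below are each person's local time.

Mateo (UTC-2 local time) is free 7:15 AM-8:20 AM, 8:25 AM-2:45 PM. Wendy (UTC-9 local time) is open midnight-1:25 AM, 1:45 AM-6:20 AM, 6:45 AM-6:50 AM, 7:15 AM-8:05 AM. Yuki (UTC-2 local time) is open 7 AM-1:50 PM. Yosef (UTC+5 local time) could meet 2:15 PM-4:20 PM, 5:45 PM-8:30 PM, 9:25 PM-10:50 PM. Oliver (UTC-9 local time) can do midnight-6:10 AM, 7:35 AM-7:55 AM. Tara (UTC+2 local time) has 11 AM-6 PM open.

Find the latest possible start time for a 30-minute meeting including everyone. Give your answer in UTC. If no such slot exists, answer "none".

Mateo in UTC: 09:15-10:20, 10:25-16:45 (add 2h to convert from UTC-2).
Wendy in UTC: 09:00-10:25, 10:45-15:20, 15:45-15:50, 16:15-17:05 (add 9h to convert from UTC-9).
Yuki in UTC: 09:00-15:50 (add 2h to convert from UTC-2).
Yosef in UTC: 09:15-11:20, 12:45-15:30, 16:25-17:50 (subtract 5h to convert from UTC+5).
Oliver in UTC: 09:00-15:10, 16:35-16:55 (add 9h to convert from UTC-9).
Tara in UTC: 09:00-16:00 (subtract 2h to convert from UTC+2).
Mateo ∩ Wendy: 09:15-10:20, 10:45-15:20, 15:45-15:50, 16:15-16:45.
Mateo ∩ Wendy ∩ Yuki: 09:15-10:20, 10:45-15:20, 15:45-15:50.
Mateo ∩ Wendy ∩ Yuki ∩ Yosef: 09:15-10:20, 10:45-11:20, 12:45-15:20.
Mateo ∩ Wendy ∩ Yuki ∩ Yosef ∩ Oliver: 09:15-10:20, 10:45-11:20, 12:45-15:10.
Mateo ∩ Wendy ∩ Yuki ∩ Yosef ∩ Oliver ∩ Tara: 09:15-10:20, 10:45-11:20, 12:45-15:10.
So the common availability across everyone is 09:15-10:20, 10:45-11:20, 12:45-15:10.
The last common window of at least 30 minutes is 12:45-15:10; a 30-minute meeting can start as late as 14:40 and still end by 15:10.

14:40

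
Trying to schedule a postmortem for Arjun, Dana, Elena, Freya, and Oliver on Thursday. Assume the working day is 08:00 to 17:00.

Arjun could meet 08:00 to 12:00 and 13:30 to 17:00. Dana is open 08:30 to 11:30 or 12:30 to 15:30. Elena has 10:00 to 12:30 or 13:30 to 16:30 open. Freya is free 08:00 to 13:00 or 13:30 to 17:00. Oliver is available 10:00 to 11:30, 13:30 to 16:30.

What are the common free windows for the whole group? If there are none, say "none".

10:00-11:30, 13:30-15:30

Arjun ∩ Dana: 08:30-11:30, 13:30-15:30.
Arjun ∩ Dana ∩ Elena: 10:00-11:30, 13:30-15:30.
Arjun ∩ Dana ∩ Elena ∩ Freya: 10:00-11:30, 13:30-15:30.
Arjun ∩ Dana ∩ Elena ∩ Freya ∩ Oliver: 10:00-11:30, 13:30-15:30.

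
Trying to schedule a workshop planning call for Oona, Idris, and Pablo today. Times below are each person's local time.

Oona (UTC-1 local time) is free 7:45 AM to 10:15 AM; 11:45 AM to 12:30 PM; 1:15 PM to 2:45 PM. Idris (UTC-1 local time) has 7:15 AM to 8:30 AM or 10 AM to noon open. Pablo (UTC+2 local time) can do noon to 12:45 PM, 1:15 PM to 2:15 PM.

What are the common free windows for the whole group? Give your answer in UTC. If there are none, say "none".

none

Oona in UTC: 08:45-11:15, 12:45-13:30, 14:15-15:45 (add 1h to convert from UTC-1).
Idris in UTC: 08:15-09:30, 11:00-13:00 (add 1h to convert from UTC-1).
Pablo in UTC: 10:00-10:45, 11:15-12:15 (subtract 2h to convert from UTC+2).
Oona ∩ Idris: 08:45-09:30, 11:00-11:15, 12:45-13:00.
Oona ∩ Idris ∩ Pablo: ∅.
There is no time when everyone is free.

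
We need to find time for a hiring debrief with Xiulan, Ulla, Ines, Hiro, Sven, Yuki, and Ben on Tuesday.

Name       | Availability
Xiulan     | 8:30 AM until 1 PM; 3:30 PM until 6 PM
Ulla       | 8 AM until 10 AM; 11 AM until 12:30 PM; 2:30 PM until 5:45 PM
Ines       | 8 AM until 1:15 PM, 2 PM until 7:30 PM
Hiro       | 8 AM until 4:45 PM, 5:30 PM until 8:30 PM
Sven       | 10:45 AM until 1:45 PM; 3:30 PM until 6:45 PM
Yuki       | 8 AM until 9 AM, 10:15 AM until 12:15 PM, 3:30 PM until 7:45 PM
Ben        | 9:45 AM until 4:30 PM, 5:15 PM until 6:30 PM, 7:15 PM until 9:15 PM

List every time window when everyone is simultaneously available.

Xiulan ∩ Ulla: 08:30-10:00, 11:00-12:30, 15:30-17:45.
Xiulan ∩ Ulla ∩ Ines: 08:30-10:00, 11:00-12:30, 15:30-17:45.
Xiulan ∩ Ulla ∩ Ines ∩ Hiro: 08:30-10:00, 11:00-12:30, 15:30-16:45, 17:30-17:45.
Xiulan ∩ Ulla ∩ Ines ∩ Hiro ∩ Sven: 11:00-12:30, 15:30-16:45, 17:30-17:45.
Xiulan ∩ Ulla ∩ Ines ∩ Hiro ∩ Sven ∩ Yuki: 11:00-12:15, 15:30-16:45, 17:30-17:45.
Xiulan ∩ Ulla ∩ Ines ∩ Hiro ∩ Sven ∩ Yuki ∩ Ben: 11:00-12:15, 15:30-16:30, 17:30-17:45.

11:00-12:15, 15:30-16:30, 17:30-17:45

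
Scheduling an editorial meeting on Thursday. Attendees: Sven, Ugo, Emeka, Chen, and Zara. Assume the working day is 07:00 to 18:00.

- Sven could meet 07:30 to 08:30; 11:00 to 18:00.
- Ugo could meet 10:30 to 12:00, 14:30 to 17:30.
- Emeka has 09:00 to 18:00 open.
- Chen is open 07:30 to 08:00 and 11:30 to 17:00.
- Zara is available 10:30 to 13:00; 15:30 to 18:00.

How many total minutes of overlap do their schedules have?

120

Sven ∩ Ugo: 11:00-12:00, 14:30-17:30.
Sven ∩ Ugo ∩ Emeka: 11:00-12:00, 14:30-17:30.
Sven ∩ Ugo ∩ Emeka ∩ Chen: 11:30-12:00, 14:30-17:00.
Sven ∩ Ugo ∩ Emeka ∩ Chen ∩ Zara: 11:30-12:00, 15:30-17:00.
Those are the intersection windows.
Summing the common windows: 30 + 90 = 120 minutes.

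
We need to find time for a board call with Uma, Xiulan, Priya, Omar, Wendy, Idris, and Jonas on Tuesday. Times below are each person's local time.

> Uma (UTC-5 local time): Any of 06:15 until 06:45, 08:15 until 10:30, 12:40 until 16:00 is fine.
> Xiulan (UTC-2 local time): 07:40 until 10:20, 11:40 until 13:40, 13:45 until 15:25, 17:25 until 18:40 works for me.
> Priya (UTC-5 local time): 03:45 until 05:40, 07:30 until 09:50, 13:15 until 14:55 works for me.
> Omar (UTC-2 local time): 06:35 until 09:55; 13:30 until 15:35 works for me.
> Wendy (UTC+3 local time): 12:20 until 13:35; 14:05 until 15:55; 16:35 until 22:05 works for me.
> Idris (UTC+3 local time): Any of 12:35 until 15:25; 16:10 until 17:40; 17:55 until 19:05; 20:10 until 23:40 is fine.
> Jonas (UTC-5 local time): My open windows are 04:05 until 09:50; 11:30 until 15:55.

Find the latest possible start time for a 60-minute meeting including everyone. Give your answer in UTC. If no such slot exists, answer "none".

Uma in UTC: 11:15-11:45, 13:15-15:30, 17:40-21:00 (add 5h to convert from UTC-5).
Xiulan in UTC: 09:40-12:20, 13:40-15:40, 15:45-17:25, 19:25-20:40 (add 2h to convert from UTC-2).
Priya in UTC: 08:45-10:40, 12:30-14:50, 18:15-19:55 (add 5h to convert from UTC-5).
Omar in UTC: 08:35-11:55, 15:30-17:35 (add 2h to convert from UTC-2).
Wendy in UTC: 09:20-10:35, 11:05-12:55, 13:35-19:05 (subtract 3h to convert from UTC+3).
Idris in UTC: 09:35-12:25, 13:10-14:40, 14:55-16:05, 17:10-20:40 (subtract 3h to convert from UTC+3).
Jonas in UTC: 09:05-14:50, 16:30-20:55 (add 5h to convert from UTC-5).
Uma ∩ Xiulan: 11:15-11:45, 13:40-15:30, 19:25-20:40.
Uma ∩ Xiulan ∩ Priya: 13:40-14:50, 19:25-19:55.
Uma ∩ Xiulan ∩ Priya ∩ Omar: ∅.
Uma ∩ Xiulan ∩ Priya ∩ Omar ∩ Wendy: ∅.
Uma ∩ Xiulan ∩ Priya ∩ Omar ∩ Wendy ∩ Idris: ∅.
Uma ∩ Xiulan ∩ Priya ∩ Omar ∩ Wendy ∩ Idris ∩ Jonas: ∅.
There is no time when everyone is free.
No common window is at least 60 minutes long.

none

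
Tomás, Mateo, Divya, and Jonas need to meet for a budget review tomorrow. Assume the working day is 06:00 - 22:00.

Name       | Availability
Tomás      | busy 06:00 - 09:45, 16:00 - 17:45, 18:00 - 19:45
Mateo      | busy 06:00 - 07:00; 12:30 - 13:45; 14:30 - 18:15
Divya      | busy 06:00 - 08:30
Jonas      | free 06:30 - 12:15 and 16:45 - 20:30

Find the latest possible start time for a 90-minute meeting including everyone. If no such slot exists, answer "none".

Tomás free: 09:45-16:00, 17:45-18:00, 19:45-22:00 (invert busy blocks within the working day).
Mateo free: 07:00-12:30, 13:45-14:30, 18:15-22:00 (invert busy blocks within the working day).
Divya free: 08:30-22:00 (invert busy blocks within the working day).
Jonas free: 06:30-12:15, 16:45-20:30.
Tomás ∩ Mateo: 09:45-12:30, 13:45-14:30, 19:45-22:00.
Tomás ∩ Mateo ∩ Divya: 09:45-12:30, 13:45-14:30, 19:45-22:00.
Tomás ∩ Mateo ∩ Divya ∩ Jonas: 09:45-12:15, 19:45-20:30.
The last common window of at least 90 minutes is 09:45-12:15; a 90-minute meeting can start as late as 10:45 and still end by 12:15.

10:45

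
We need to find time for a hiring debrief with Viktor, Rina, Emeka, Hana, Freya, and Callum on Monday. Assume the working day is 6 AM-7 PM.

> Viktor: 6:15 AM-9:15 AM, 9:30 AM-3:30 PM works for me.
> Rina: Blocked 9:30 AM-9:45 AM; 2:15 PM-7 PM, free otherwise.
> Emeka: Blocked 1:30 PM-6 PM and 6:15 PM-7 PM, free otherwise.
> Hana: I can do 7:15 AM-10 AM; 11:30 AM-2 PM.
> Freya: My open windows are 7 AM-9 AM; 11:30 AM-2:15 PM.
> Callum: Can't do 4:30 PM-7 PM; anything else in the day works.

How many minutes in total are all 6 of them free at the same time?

Viktor free: 06:15-09:15, 09:30-15:30.
Rina free: 06:00-09:30, 09:45-14:15 (invert busy blocks within the working day).
Emeka free: 06:00-13:30, 18:00-18:15 (invert busy blocks within the working day).
Hana free: 07:15-10:00, 11:30-14:00.
Freya free: 07:00-09:00, 11:30-14:15.
Callum free: 06:00-16:30 (invert busy blocks within the working day).
Viktor ∩ Rina: 06:15-09:15, 09:45-14:15.
Viktor ∩ Rina ∩ Emeka: 06:15-09:15, 09:45-13:30.
Viktor ∩ Rina ∩ Emeka ∩ Hana: 07:15-09:15, 09:45-10:00, 11:30-13:30.
Viktor ∩ Rina ∩ Emeka ∩ Hana ∩ Freya: 07:15-09:00, 11:30-13:30.
Viktor ∩ Rina ∩ Emeka ∩ Hana ∩ Freya ∩ Callum: 07:15-09:00, 11:30-13:30.
Summing the common windows: 105 + 120 = 225 minutes.

225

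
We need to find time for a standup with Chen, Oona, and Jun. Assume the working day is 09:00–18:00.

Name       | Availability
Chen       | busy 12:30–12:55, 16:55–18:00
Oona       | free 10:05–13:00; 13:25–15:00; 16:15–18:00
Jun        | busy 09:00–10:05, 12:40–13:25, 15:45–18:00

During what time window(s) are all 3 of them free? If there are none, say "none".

10:05-12:30, 13:25-15:00

Chen free: 09:00-12:30, 12:55-16:55 (invert busy blocks within the working day).
Oona free: 10:05-13:00, 13:25-15:00, 16:15-18:00.
Jun free: 10:05-12:40, 13:25-15:45 (invert busy blocks within the working day).
Chen ∩ Oona: 10:05-12:30, 12:55-13:00, 13:25-15:00, 16:15-16:55.
Chen ∩ Oona ∩ Jun: 10:05-12:30, 13:25-15:00.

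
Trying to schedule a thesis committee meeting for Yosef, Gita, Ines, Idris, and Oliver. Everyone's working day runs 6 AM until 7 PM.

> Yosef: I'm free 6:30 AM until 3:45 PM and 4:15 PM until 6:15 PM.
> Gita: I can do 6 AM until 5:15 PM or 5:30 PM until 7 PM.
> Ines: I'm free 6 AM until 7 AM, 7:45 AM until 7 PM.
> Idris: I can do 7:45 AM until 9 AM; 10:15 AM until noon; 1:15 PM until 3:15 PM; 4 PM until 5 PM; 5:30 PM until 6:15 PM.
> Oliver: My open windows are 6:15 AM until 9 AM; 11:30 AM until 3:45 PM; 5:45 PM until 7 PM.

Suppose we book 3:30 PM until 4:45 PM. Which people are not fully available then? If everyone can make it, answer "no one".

Idris, Oliver, Yosef

Yosef: not fully free for 15:30-16:45. Gita: free for 15:30-16:45. Ines: free for 15:30-16:45. Idris: not fully free for 15:30-16:45. Oliver: not fully free for 15:30-16:45.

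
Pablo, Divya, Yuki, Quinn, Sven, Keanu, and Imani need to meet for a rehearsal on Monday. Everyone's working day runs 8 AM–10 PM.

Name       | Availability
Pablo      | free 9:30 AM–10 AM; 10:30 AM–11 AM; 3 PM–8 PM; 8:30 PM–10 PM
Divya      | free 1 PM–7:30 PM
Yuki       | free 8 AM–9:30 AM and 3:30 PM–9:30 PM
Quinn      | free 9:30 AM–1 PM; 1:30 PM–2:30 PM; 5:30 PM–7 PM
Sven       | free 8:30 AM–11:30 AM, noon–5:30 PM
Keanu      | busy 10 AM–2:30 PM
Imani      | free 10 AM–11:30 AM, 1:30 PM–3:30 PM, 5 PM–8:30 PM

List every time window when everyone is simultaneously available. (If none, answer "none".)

Pablo free: 09:30-10:00, 10:30-11:00, 15:00-20:00, 20:30-22:00.
Divya free: 13:00-19:30.
Yuki free: 08:00-09:30, 15:30-21:30.
Quinn free: 09:30-13:00, 13:30-14:30, 17:30-19:00.
Sven free: 08:30-11:30, 12:00-17:30.
Keanu free: 08:00-10:00, 14:30-22:00 (invert busy blocks within the working day).
Imani free: 10:00-11:30, 13:30-15:30, 17:00-20:30.
Pablo ∩ Divya: 15:00-19:30.
Pablo ∩ Divya ∩ Yuki: 15:30-19:30.
Pablo ∩ Divya ∩ Yuki ∩ Quinn: 17:30-19:00.
Pablo ∩ Divya ∩ Yuki ∩ Quinn ∩ Sven: ∅.
Pablo ∩ Divya ∩ Yuki ∩ Quinn ∩ Sven ∩ Keanu: ∅.
Pablo ∩ Divya ∩ Yuki ∩ Quinn ∩ Sven ∩ Keanu ∩ Imani: ∅.
There is no time when everyone is free.

none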